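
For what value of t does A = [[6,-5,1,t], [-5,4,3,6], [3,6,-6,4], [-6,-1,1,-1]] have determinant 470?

Expanding along the column containing t, det(A) is linear in t: det(A) = (-231)·t + (-1147).
Set (-231)·t + (-1147) = 470  ⇒  (-231)·t = 1617  ⇒  t = -7.

-7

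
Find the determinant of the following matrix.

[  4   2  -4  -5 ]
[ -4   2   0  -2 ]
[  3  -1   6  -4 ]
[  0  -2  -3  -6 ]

-1358

Expand along row 2 (it has 1 zero):
  − (-4) · M_21   where M_21 = det([2 -4 -5; -1 6 -4; -2 -3 -6]) = -179
  + (2) · M_22   where M_22 = det([4 -4 -5; 3 6 -4; 0 -3 -6]) = -219
  + (-2) · M_24   where M_24 = det([4 2 -4; 3 -1 6; 0 -2 -3]) = 102
det = (-1)·(-4)·(-179) + (+1)·(2)·(-219) + (+1)·(-2)·(102) = -1358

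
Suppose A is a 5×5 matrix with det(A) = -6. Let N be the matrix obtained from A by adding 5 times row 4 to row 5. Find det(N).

-6

Adding a multiple of one row to another leaves the determinant unchanged.
det(N) = (1)·(-6) = -6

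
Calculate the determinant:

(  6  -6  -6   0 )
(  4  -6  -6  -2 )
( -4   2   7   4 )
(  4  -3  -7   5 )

Expand along row 1 (it has 1 zero):
  + (6) · M_11   where M_11 = det([-6 -6 -2; 2 7 4; -3 -7 5]) = -260
  − (-6) · M_12   where M_12 = det([4 -6 -2; -4 7 4; 4 -7 5]) = 36
  + (-6) · M_13   where M_13 = det([4 -6 -2; -4 2 4; 4 -3 5]) = -136
det = (+1)·(6)·(-260) + (-1)·(-6)·(36) + (+1)·(-6)·(-136) = -528

-528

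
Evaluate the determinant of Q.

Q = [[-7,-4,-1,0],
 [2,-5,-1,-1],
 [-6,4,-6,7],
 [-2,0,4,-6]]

Expand along row 1 (it has 1 zero):
  + (-7) · M_11   where M_11 = det([-5 -1 -1; 4 -6 7; 0 4 -6]) = -80
  − (-4) · M_12   where M_12 = det([2 -1 -1; -6 -6 7; -2 4 -6]) = 102
  + (-1) · M_13   where M_13 = det([2 -5 -1; -6 4 7; -2 0 -6]) = 194
det = (+1)·(-7)·(-80) + (-1)·(-4)·(102) + (+1)·(-1)·(194) = 774

det(Q) = 774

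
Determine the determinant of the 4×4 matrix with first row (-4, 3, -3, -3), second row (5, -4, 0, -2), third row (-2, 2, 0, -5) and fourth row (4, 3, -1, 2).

Expand along column 3 (it has 2 zeros):
  + (-3) · M_13   where M_13 = det([5 -4 -2; -2 2 -5; 4 3 2]) = 187
  − (-1) · M_43   where M_43 = det([-4 3 -3; 5 -4 -2; -2 2 -5]) = -15
det = (+1)·(-3)·(187) + (-1)·(-1)·(-15) = -576

The determinant is -576.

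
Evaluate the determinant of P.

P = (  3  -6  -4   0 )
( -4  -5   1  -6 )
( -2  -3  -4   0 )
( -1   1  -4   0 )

Expand along column 4 (it has 3 zeros):
  + (-6) · M_24   where M_24 = det([3 -6 -4; -2 -3 -4; -1 1 -4]) = 92
det = (+1)·(-6)·(92) = -552

det(P) = -552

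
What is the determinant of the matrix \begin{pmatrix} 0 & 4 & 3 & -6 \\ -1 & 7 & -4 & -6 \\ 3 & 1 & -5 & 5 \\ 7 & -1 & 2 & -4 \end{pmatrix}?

1476

Expand along row 1 (it has 1 zero):
  − (4) · M_12   where M_12 = det([-1 -4 -6; 3 -5 5; 7 2 -4]) = -444
  + (3) · M_13   where M_13 = det([-1 7 -6; 3 1 5; 7 -1 -4]) = 388
  − (-6) · M_14   where M_14 = det([-1 7 -4; 3 1 -5; 7 -1 2]) = -244
det = (-1)·(4)·(-444) + (+1)·(3)·(388) + (-1)·(-6)·(-244) = 1476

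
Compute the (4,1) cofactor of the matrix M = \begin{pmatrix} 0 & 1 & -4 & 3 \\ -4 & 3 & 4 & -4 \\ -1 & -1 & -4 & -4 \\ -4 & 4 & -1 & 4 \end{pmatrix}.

The cofactor is 120.

Delete row 4 and column 1; the remaining 3×3 submatrix is [1 -4 3; 3 4 -4; -1 -4 -4].
Its determinant is -120.
The cofactor carries sign (−1)^(4+1) = −1, so C_{4,1} = −(-120) = 120.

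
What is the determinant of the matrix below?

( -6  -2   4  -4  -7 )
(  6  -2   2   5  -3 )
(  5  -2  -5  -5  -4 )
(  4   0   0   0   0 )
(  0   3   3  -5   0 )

-2100

Expand along row 4 (it has 4 zeros):
  − (4) · M_41   where M_41 = det([-2 4 -4 -7; -2 2 5 -3; -2 -5 -5 -4; 3 3 -5 0]) = 525
det = (-1)·(4)·(525) = -2100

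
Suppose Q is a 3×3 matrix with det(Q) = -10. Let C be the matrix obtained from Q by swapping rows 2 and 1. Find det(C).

10

Swapping two rows multiplies the determinant by −1.
det(C) = (-1)·(-10) = 10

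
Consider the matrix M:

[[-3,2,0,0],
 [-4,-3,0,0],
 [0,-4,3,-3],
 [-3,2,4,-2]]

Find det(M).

102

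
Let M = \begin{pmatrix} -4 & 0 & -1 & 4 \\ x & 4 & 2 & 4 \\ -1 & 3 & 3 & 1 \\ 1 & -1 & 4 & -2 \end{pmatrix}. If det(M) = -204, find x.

Expanding along the row containing x, det(M) is linear in x: det(M) = (-55)·x + (-204).
Set (-55)·x + (-204) = -204  ⇒  (-55)·x = 0  ⇒  x = 0.

x = 0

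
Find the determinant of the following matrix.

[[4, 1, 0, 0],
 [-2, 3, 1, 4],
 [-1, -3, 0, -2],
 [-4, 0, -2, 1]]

Expand along row 1 (it has 2 zeros):
  + (4) · M_11   where M_11 = det([3 1 4; -3 0 -2; 0 -2 1]) = 15
  − (1) · M_12   where M_12 = det([-2 1 4; -1 0 -2; -4 -2 1]) = 25
det = (+1)·(4)·(15) + (-1)·(1)·(25) = 35

The determinant is 35.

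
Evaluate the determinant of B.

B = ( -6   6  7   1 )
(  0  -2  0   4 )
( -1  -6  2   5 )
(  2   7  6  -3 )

Expand along row 2 (it has 2 zeros):
  + (-2) · M_22   where M_22 = det([-6 7 1; -1 2 5; 2 6 -3]) = 255
  + (4) · M_24   where M_24 = det([-6 6 7; -1 -6 2; 2 7 6]) = 395
det = (+1)·(-2)·(255) + (+1)·(4)·(395) = 1070

1070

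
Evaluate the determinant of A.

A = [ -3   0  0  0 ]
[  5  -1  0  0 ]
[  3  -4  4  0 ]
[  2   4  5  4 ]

det(A) = 48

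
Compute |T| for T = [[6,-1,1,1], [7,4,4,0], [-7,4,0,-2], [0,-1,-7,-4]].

det(T) = 12

Expand along row 2 (it has 1 zero):
  − (7) · M_21   where M_21 = det([-1 1 1; 4 0 -2; -1 -7 -4]) = 4
  + (4) · M_22   where M_22 = det([6 1 1; -7 0 -2; 0 -7 -4]) = -63
  − (4) · M_23   where M_23 = det([6 -1 1; -7 4 -2; 0 -1 -4]) = -73
det = (-1)·(7)·(4) + (+1)·(4)·(-63) + (-1)·(4)·(-73) = 12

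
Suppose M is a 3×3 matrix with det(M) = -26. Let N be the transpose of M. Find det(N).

-26

det(Mᵀ) = det(M).
det(N) = (1)·(-26) = -26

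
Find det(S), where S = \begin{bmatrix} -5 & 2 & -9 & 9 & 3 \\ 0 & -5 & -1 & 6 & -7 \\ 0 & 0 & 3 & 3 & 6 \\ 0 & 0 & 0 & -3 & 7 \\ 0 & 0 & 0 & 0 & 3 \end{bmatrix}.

-675

S is upper triangular, so det(S) is the product of the diagonal entries:
det = (-5) · (-5) · (3) · (-3) · (3) = -675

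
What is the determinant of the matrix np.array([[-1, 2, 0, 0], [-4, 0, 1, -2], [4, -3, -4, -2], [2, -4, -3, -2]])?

The determinant is -24.

Expand along row 1 (it has 2 zeros):
  + (-1) · M_11   where M_11 = det([0 1 -2; -3 -4 -2; -4 -3 -2]) = 16
  − (2) · M_12   where M_12 = det([-4 1 -2; 4 -4 -2; 2 -3 -2]) = 4
det = (+1)·(-1)·(16) + (-1)·(2)·(4) = -24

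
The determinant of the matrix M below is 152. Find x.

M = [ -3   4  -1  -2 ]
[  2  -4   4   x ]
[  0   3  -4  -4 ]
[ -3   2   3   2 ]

x = -8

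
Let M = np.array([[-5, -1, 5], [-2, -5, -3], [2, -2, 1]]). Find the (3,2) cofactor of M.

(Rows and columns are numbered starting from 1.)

-25

Delete row 3 and column 2; the remaining 2×2 submatrix is [-5 5; -2 -3].
Its determinant is (-5)·(-3) − 5·(-2) = 25.
The cofactor carries sign (−1)^(3+2) = −1, so C_{3,2} = −(25) = -25.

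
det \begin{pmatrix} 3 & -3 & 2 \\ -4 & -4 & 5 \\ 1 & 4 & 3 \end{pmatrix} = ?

-171

Expand along column 1:
  + 3 · |-4 5; 4 3| = 3·(-12 − 20) = -96
  − (-4) · |-3 2; 4 3| = −(-4)·(-9 − 8) = -68
  + 1 · |-3 2; -4 5| = 1·(-15 − (-8)) = -7
Sum: (-96) + (-68) + (-7) = -171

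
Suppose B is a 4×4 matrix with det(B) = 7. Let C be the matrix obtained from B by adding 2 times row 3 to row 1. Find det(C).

det(C) = 7

Adding a multiple of one row to another leaves the determinant unchanged.
det(C) = (1)·(7) = 7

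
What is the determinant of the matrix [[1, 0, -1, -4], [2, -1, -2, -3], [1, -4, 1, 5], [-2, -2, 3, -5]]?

35

Expand along row 1 (it has 1 zero):
  + (1) · M_11   where M_11 = det([-1 -2 -3; -4 1 5; -2 3 -5]) = 110
  + (-1) · M_13   where M_13 = det([2 -1 -3; 1 -4 5; -2 -2 -5]) = 95
  − (-4) · M_14   where M_14 = det([2 -1 -2; 1 -4 1; -2 -2 3]) = 5
det = (+1)·(1)·(110) + (+1)·(-1)·(95) + (-1)·(-4)·(5) = 35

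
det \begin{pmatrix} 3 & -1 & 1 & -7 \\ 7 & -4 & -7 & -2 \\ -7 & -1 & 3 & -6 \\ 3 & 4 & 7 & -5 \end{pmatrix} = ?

210

Expand along row 1:
  + (3) · M_11   where M_11 = det([-4 -7 -2; -1 3 -6; 4 7 -5]) = 133
  − (-1) · M_12   where M_12 = det([7 -7 -2; -7 3 -6; 3 7 -5]) = 676
  + (1) · M_13   where M_13 = det([7 -4 -2; -7 -1 -6; 3 4 -5]) = 465
  − (-7) · M_14   where M_14 = det([7 -4 -7; -7 -1 3; 3 4 7]) = -190
det = (+1)·(3)·(133) + (-1)·(-1)·(676) + (+1)·(1)·(465) + (-1)·(-7)·(-190) = 210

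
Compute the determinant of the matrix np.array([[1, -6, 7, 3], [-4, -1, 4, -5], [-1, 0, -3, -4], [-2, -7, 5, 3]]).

695

Expand along row 3 (it has 1 zero):
  + (-1) · M_31   where M_31 = det([-6 7 3; -1 4 -5; -7 5 3]) = 113
  + (-3) · M_33   where M_33 = det([1 -6 3; -4 -1 -5; -2 -7 3]) = -92
  − (-4) · M_34   where M_34 = det([1 -6 7; -4 -1 4; -2 -7 5]) = 133
det = (+1)·(-1)·(113) + (+1)·(-3)·(-92) + (-1)·(-4)·(133) = 695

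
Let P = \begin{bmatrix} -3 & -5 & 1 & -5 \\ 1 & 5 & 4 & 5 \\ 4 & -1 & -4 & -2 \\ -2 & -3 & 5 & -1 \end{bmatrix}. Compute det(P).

-185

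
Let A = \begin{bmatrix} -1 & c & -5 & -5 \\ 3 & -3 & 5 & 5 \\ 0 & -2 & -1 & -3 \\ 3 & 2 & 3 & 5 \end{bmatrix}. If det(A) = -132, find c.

c = -3

Expanding along the row containing c, det(A) is linear in c: det(A) = (18)·c + (-78).
Set (18)·c + (-78) = -132  ⇒  (18)·c = -54  ⇒  c = -3.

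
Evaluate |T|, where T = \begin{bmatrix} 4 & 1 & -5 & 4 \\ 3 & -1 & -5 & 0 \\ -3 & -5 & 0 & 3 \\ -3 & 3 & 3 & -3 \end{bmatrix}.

Expand along row 2 (it has 1 zero):
  − (3) · M_21   where M_21 = det([1 -5 4; -5 0 3; 3 3 -3]) = -39
  + (-1) · M_22   where M_22 = det([4 -5 4; -3 0 3; -3 3 -3]) = 18
  − (-5) · M_23   where M_23 = det([4 1 4; -3 -5 3; -3 3 -3]) = -90
det = (-1)·(3)·(-39) + (+1)·(-1)·(18) + (-1)·(-5)·(-90) = -351

|T| = -351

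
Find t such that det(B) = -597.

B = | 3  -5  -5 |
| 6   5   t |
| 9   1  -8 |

Expanding along the row containing t, det(B) is linear in t: det(B) = (-48)·t + (-165).
Set (-48)·t + (-165) = -597  ⇒  (-48)·t = -432  ⇒  t = 9.

t = 9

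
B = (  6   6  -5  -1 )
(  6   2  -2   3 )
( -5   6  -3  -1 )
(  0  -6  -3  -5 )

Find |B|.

Expand along row 4 (it has 1 zero):
  + (-6) · M_42   where M_42 = det([6 -5 -1; 6 -2 3; -5 -3 -1]) = 139
  − (-3) · M_43   where M_43 = det([6 6 -1; 6 2 3; -5 6 -1]) = -220
  + (-5) · M_44   where M_44 = det([6 6 -5; 6 2 -2; -5 6 -3]) = -26
det = (+1)·(-6)·(139) + (-1)·(-3)·(-220) + (+1)·(-5)·(-26) = -1364

-1364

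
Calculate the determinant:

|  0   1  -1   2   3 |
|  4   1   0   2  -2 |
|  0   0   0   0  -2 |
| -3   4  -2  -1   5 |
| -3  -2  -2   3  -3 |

The determinant is -80.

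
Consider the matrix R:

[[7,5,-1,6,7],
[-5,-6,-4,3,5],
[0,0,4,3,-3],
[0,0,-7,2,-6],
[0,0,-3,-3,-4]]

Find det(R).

R is block upper-triangular with a 2×2 block and a 3×3 block on the diagonal, so its determinant equals the product of the determinants of the diagonal blocks.
det of the 2×2 block = -17
det of the 3×3 block = -215
det = (-17)·(-215) = 3655

det(R) = 3655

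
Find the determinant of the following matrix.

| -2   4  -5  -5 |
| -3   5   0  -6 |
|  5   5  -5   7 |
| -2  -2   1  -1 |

Expand along row 2 (it has 1 zero):
  − (-3) · M_21   where M_21 = det([4 -5 -5; 5 -5 7; -2 1 -1]) = 62
  + (5) · M_22   where M_22 = det([-2 -5 -5; 5 -5 7; -2 1 -1]) = 74
  + (-6) · M_24   where M_24 = det([-2 4 -5; 5 5 -5; -2 -2 1]) = 30
det = (-1)·(-3)·(62) + (+1)·(5)·(74) + (+1)·(-6)·(30) = 376

376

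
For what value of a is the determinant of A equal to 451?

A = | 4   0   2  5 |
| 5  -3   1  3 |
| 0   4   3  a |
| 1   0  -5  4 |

a = -3

Expanding along the row containing a, det(A) is linear in a: det(A) = (-66)·a + (253).
Set (-66)·a + (253) = 451  ⇒  (-66)·a = 198  ⇒  a = -3.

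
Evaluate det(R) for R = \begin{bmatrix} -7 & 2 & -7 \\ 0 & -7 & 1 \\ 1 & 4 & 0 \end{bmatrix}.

Expand along row 2:
  + (-7) · |-7 -7; 1 0| = (-7)·(0 − (-7)) = -49
  − 1 · |-7 2; 1 4| = −1·(-28 − 2) = 30
Sum: (-49) + (30) = -19

The determinant is -19.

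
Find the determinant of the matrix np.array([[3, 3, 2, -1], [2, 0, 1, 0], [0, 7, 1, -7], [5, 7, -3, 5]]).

194

Expand along row 2 (it has 2 zeros):
  − (2) · M_21   where M_21 = det([3 2 -1; 7 1 -7; 7 -3 5]) = -188
  − (1) · M_23   where M_23 = det([3 3 -1; 0 7 -7; 5 7 5]) = 182
det = (-1)·(2)·(-188) + (-1)·(1)·(182) = 194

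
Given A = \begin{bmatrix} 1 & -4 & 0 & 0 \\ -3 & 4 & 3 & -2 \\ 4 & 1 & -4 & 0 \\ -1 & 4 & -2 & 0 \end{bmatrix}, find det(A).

det(A) = 68

Expand along column 4 (it has 3 zeros):
  + (-2) · M_24   where M_24 = det([1 -4 0; 4 1 -4; -1 4 -2]) = -34
det = (+1)·(-2)·(-34) = 68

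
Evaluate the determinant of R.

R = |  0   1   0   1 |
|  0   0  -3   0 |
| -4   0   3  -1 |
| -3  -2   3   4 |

det(R) = 81

Expand along row 2 (it has 3 zeros):
  − (-3) · M_23   where M_23 = det([0 1 1; -4 0 -1; -3 -2 4]) = 27
det = (-1)·(-3)·(27) = 81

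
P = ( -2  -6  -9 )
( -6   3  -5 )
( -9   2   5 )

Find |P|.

-635

Expand along column 1:
  + (-2) · |3 -5; 2 5| = (-2)·(15 − (-10)) = -50
  − (-6) · |-6 -9; 2 5| = −(-6)·(-30 − (-18)) = -72
  + (-9) · |-6 -9; 3 -5| = (-9)·(30 − (-27)) = -513
Sum: (-50) + (-72) + (-513) = -635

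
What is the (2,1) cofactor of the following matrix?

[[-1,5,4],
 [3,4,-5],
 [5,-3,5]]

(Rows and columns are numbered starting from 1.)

-37

Delete row 2 and column 1; the remaining 2×2 submatrix is [5 4; -3 5].
Its determinant is 5·5 − 4·(-3) = 37.
The cofactor carries sign (−1)^(2+1) = −1, so C_{2,1} = −(37) = -37.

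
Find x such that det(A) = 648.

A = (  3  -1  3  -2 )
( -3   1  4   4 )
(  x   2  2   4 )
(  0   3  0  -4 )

Expanding along the column containing x, det(A) is linear in x: det(A) = (88)·x + (384).
Set (88)·x + (384) = 648  ⇒  (88)·x = 264  ⇒  x = 3.

3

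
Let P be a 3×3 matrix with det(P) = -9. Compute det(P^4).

6561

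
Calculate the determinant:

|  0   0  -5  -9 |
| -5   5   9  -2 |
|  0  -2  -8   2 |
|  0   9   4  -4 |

Expand along column 1 (it has 3 zeros):
  − (-5) · M_21   where M_21 = det([0 -5 -9; -2 -8 2; 9 4 -4]) = -626
det = (-1)·(-5)·(-626) = -3130

The determinant is -3130.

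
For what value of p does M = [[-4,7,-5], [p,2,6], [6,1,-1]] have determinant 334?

p = -5

Expanding along the row containing p, det(M) is linear in p: det(M) = (2)·p + (344).
Set (2)·p + (344) = 334  ⇒  (2)·p = -10  ⇒  p = -5.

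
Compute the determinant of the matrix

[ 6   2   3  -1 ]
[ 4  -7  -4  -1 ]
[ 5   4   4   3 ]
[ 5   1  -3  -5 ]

-976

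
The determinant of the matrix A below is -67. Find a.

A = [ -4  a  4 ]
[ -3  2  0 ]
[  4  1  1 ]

Expanding along the column containing a, det(A) is linear in a: det(A) = (3)·a + (-52).
Set (3)·a + (-52) = -67  ⇒  (3)·a = -15  ⇒  a = -5.

-5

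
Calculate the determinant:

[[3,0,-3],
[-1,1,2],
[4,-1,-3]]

The determinant is 6.

Expand along row 1:
  + 3 · |1 2; -1 -3| = 3·(-3 − (-2)) = -3
  + (-3) · |-1 1; 4 -1| = (-3)·(1 − 4) = 9
Sum: (-3) + (9) = 6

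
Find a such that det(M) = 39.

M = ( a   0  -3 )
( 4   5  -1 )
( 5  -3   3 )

Expanding along the row containing a, det(M) is linear in a: det(M) = (12)·a + (111).
Set (12)·a + (111) = 39  ⇒  (12)·a = -72  ⇒  a = -6.

a = -6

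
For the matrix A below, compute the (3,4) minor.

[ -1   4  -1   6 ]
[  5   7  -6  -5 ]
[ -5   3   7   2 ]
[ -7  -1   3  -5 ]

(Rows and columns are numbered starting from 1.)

49

Delete row 3 and column 4; the remaining 3×3 submatrix is [-1 4 -1; 5 7 -6; -7 -1 3].
Its determinant is 49.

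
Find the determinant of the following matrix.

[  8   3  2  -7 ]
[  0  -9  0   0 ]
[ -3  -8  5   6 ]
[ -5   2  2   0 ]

Expand along row 2 (it has 3 zeros):
  + (-9) · M_22   where M_22 = det([8 2 -7; -3 5 6; -5 2 0]) = -289
det = (+1)·(-9)·(-289) = 2601

The determinant is 2601.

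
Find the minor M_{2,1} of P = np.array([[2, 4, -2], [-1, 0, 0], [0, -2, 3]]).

Delete row 2 and column 1; the remaining 2×2 submatrix is [4 -2; -2 3].
Its determinant is 4·3 − (-2)·(-2) = 8.

8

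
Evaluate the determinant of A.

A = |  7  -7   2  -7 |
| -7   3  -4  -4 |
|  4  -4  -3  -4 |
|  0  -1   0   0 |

319

Expand along row 4 (it has 3 zeros):
  + (-1) · M_42   where M_42 = det([7 2 -7; -7 -4 -4; 4 -3 -4]) = -319
det = (+1)·(-1)·(-319) = 319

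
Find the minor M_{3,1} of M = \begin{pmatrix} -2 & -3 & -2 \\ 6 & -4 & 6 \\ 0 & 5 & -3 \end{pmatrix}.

The minor is -26.

Delete row 3 and column 1; the remaining 2×2 submatrix is [-3 -2; -4 6].
Its determinant is (-3)·6 − (-2)·(-4) = -26.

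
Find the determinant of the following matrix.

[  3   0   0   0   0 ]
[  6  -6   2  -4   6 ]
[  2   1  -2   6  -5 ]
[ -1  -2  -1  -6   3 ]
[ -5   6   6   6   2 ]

Expand along row 1 (it has 4 zeros):
  + (3) · M_11   where M_11 = det([-6 2 -4 6; 1 -2 6 -5; -2 -1 -6 3; 6 6 6 2]) = -260
det = (+1)·(3)·(-260) = -780

The determinant is -780.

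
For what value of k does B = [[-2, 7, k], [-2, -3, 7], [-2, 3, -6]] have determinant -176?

0

Expanding along the row containing k, det(B) is linear in k: det(B) = (-12)·k + (-176).
Set (-12)·k + (-176) = -176  ⇒  (-12)·k = 0  ⇒  k = 0.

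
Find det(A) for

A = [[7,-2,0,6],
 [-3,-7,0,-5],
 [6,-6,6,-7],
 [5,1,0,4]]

The determinant is 342.

Expand along column 3 (it has 3 zeros):
  + (6) · M_33   where M_33 = det([7 -2 6; -3 -7 -5; 5 1 4]) = 57
det = (+1)·(6)·(57) = 342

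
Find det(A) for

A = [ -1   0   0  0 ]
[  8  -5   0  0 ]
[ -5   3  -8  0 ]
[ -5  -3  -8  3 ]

A is lower triangular, so det(A) is the product of the diagonal entries:
det = (-1) · (-5) · (-8) · (3) = -120

The determinant is -120.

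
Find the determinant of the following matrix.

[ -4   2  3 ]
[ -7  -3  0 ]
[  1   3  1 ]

-28

Expand along column 3:
  + 3 · |-7 -3; 1 3| = 3·(-21 − (-3)) = -54
  + 1 · |-4 2; -7 -3| = 1·(12 − (-14)) = 26
Sum: (-54) + (26) = -28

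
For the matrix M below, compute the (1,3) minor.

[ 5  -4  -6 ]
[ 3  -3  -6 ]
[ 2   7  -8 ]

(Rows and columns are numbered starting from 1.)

Delete row 1 and column 3; the remaining 2×2 submatrix is [3 -3; 2 7].
Its determinant is 3·7 − (-3)·2 = 27.

27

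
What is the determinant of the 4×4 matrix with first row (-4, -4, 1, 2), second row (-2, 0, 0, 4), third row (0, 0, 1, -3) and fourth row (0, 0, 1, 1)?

The matrix is block upper-triangular with a 2×2 block and a 2×2 block on the diagonal, so its determinant equals the product of the determinants of the diagonal blocks.
det of the 2×2 block = -8
det of the 2×2 block = 4
det = (-8)·(4) = -32

-32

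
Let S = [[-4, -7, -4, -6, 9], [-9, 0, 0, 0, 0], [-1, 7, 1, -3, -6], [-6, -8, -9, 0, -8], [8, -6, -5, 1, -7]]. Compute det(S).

det(S) = -15390

Expand along row 2 (it has 4 zeros):
  − (-9) · M_21   where M_21 = det([-7 -4 -6 9; 7 1 -3 -6; -8 -9 0 -8; -6 -5 1 -7]) = -1710
det = (-1)·(-9)·(-1710) = -15390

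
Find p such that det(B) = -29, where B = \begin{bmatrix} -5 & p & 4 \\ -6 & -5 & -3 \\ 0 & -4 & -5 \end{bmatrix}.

Expanding along the row containing p, det(B) is linear in p: det(B) = (-30)·p + (31).
Set (-30)·p + (31) = -29  ⇒  (-30)·p = -60  ⇒  p = 2.

2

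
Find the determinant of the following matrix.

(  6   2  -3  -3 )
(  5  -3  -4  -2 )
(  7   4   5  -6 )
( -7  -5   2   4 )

-6

Expand along row 1:
  + (6) · M_11   where M_11 = det([-3 -4 -2; 4 5 -6; -5 2 4]) = -218
  − (2) · M_12   where M_12 = det([5 -4 -2; 7 5 -6; -7 2 4]) = 6
  + (-3) · M_13   where M_13 = det([5 -3 -2; 7 4 -6; -7 -5 4]) = -98
  − (-3) · M_14   where M_14 = det([5 -3 -4; 7 4 5; -7 -5 2]) = 340
det = (+1)·(6)·(-218) + (-1)·(2)·(6) + (+1)·(-3)·(-98) + (-1)·(-3)·(340) = -6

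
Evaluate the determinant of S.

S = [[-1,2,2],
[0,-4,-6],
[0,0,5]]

S is upper triangular, so det(S) is the product of the diagonal entries:
det = (-1) · (-4) · (5) = 20

20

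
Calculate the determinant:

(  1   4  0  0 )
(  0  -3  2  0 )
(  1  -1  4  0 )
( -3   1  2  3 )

-6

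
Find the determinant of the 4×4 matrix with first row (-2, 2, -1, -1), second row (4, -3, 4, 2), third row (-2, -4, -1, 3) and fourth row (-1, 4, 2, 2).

-88

Expand along row 1:
  + (-2) · M_11   where M_11 = det([-3 4 2; -4 -1 3; 4 2 2]) = 96
  − (2) · M_12   where M_12 = det([4 4 2; -2 -1 3; -1 2 2]) = -38
  + (-1) · M_13   where M_13 = det([4 -3 2; -2 -4 3; -1 4 2]) = -107
  − (-1) · M_14   where M_14 = det([4 -3 4; -2 -4 -1; -1 4 2]) = -79
det = (+1)·(-2)·(96) + (-1)·(2)·(-38) + (+1)·(-1)·(-107) + (-1)·(-1)·(-79) = -88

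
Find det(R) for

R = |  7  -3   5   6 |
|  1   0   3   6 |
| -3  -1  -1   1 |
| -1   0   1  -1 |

Expand along column 2 (it has 2 zeros):
  − (-3) · M_12   where M_12 = det([1 3 6; -3 -1 1; -1 1 -1]) = -36
  − (-1) · M_32   where M_32 = det([7 5 6; 1 3 6; -1 1 -1]) = -64
det = (-1)·(-3)·(-36) + (-1)·(-1)·(-64) = -172

The determinant is -172.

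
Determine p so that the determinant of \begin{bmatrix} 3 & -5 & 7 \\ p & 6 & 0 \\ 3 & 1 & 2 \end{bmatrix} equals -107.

Expanding along the row containing p, det(M) is linear in p: det(M) = (17)·p + (-90).
Set (17)·p + (-90) = -107  ⇒  (17)·p = -17  ⇒  p = -1.

-1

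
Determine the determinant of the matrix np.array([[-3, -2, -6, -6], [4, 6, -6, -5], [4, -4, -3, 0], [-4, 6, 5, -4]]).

-2054

Expand along row 3 (it has 1 zero):
  + (4) · M_31   where M_31 = det([-2 -6 -6; 6 -6 -5; 6 5 -4]) = -458
  − (-4) · M_32   where M_32 = det([-3 -6 -6; 4 -6 -5; -4 5 -4]) = -339
  + (-3) · M_33   where M_33 = det([-3 -2 -6; 4 6 -5; -4 6 -4]) = -378
det = (+1)·(4)·(-458) + (-1)·(-4)·(-339) + (+1)·(-3)·(-378) = -2054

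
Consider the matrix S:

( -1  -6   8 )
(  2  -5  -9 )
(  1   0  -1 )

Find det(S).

det(S) = 77

Expand along column 2:
  − (-6) · |2 -9; 1 -1| = −(-6)·(-2 − (-9)) = 42
  + (-5) · |-1 8; 1 -1| = (-5)·(1 − 8) = 35
Sum: (42) + (35) = 77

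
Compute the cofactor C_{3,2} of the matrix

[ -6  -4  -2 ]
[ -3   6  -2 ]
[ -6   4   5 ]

Delete row 3 and column 2; the remaining 2×2 submatrix is [-6 -2; -3 -2].
Its determinant is (-6)·(-2) − (-2)·(-3) = 6.
The cofactor carries sign (−1)^(3+2) = −1, so C_{3,2} = −(6) = -6.

The cofactor is -6.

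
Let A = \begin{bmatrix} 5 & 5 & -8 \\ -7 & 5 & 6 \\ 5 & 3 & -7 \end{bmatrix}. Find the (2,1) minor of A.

Delete row 2 and column 1; the remaining 2×2 submatrix is [5 -8; 3 -7].
Its determinant is 5·(-7) − (-8)·3 = -11.

-11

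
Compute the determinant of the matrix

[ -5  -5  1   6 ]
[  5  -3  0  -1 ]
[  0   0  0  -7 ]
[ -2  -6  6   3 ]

1428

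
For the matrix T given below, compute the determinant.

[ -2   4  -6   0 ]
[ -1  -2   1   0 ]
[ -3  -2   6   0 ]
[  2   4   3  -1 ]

det(T) = -56

Expand along column 4 (it has 3 zeros):
  + (-1) · M_44   where M_44 = det([-2 4 -6; -1 -2 1; -3 -2 6]) = 56
det = (+1)·(-1)·(56) = -56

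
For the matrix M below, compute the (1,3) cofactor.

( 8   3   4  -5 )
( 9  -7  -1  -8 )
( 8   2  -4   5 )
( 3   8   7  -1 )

Delete row 1 and column 3; the remaining 3×3 submatrix is [9 -7 -8; 8 2 5; 3 8 -1].
Its determinant is -1003.
The cofactor carries sign (−1)^(1+3) = +1, so C_{1,3} = +(-1003) = -1003.

-1003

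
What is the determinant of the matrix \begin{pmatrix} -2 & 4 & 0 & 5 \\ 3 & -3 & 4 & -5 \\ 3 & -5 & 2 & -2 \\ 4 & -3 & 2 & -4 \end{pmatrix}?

The determinant is -138.

Expand along row 1 (it has 1 zero):
  + (-2) · M_11   where M_11 = det([-3 4 -5; -5 2 -2; -3 2 -4]) = -24
  − (4) · M_12   where M_12 = det([3 4 -5; 3 2 -2; 4 2 -4]) = 14
  − (5) · M_14   where M_14 = det([3 -3 4; 3 -5 2; 4 -3 2]) = 26
det = (+1)·(-2)·(-24) + (-1)·(4)·(14) + (-1)·(5)·(26) = -138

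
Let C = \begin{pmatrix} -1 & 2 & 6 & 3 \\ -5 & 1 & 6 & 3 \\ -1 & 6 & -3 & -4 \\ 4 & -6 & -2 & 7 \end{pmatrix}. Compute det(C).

-1041

Expand along row 1:
  + (-1) · M_11   where M_11 = det([1 6 3; 6 -3 -4; -6 -2 7]) = -227
  − (2) · M_12   where M_12 = det([-5 6 3; -1 -3 -4; 4 -2 7]) = 133
  + (6) · M_13   where M_13 = det([-5 1 3; -1 6 -4; 4 -6 7]) = -153
  − (3) · M_14   where M_14 = det([-5 1 6; -1 6 -3; 4 -6 -2]) = 28
det = (+1)·(-1)·(-227) + (-1)·(2)·(133) + (+1)·(6)·(-153) + (-1)·(3)·(28) = -1041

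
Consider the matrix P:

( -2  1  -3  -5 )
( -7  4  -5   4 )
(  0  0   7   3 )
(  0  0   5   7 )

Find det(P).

P is block upper-triangular with a 2×2 block and a 2×2 block on the diagonal, so its determinant equals the product of the determinants of the diagonal blocks.
det of the 2×2 block = -1
det of the 2×2 block = 34
det = (-1)·(34) = -34

|P| = -34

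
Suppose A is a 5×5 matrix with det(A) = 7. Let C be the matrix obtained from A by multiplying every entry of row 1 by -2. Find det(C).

det(C) = -14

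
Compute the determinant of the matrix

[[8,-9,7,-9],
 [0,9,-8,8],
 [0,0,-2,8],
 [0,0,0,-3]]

432

The matrix is upper triangular, so the determinant is the product of the diagonal entries:
det = (8) · (9) · (-2) · (-3) = 432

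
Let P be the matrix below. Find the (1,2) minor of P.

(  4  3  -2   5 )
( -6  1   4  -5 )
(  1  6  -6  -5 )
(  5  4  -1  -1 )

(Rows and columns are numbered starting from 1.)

Delete row 1 and column 2; the remaining 3×3 submatrix is [-6 4 -5; 1 -6 -5; 5 -1 -1].
Its determinant is -247.

-247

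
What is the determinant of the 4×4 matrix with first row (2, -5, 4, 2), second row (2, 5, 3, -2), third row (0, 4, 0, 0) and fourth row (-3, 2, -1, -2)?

-152

Expand along row 3 (it has 3 zeros):
  − (4) · M_32   where M_32 = det([2 4 2; 2 3 -2; -3 -1 -2]) = 38
det = (-1)·(4)·(38) = -152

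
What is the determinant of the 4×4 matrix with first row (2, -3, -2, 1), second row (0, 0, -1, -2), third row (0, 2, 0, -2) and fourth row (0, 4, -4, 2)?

Expand along column 1 (it has 3 zeros):
  + (2) · M_11   where M_11 = det([0 -1 -2; 2 0 -2; 4 -4 2]) = 28
det = (+1)·(2)·(28) = 56

56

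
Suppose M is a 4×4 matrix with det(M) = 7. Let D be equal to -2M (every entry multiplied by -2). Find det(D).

112

For a 4×4 matrix, det(-2M) = (-2)^4·det(M) = 16·det(M).
det(D) = (16)·(7) = 112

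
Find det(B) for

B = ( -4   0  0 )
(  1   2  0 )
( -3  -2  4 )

B is lower triangular, so det(B) is the product of the diagonal entries:
det = (-4) · (2) · (4) = -32

|B| = -32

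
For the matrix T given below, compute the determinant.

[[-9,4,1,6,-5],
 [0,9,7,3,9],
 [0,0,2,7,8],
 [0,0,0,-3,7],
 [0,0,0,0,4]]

T is upper triangular, so det(T) is the product of the diagonal entries:
det = (-9) · (9) · (2) · (-3) · (4) = 1944

1944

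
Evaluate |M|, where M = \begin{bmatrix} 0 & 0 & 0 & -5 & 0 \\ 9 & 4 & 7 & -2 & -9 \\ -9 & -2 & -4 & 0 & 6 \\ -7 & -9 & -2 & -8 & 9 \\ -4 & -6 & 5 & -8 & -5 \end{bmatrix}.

Expand along row 1 (it has 4 zeros):
  − (-5) · M_14   where M_14 = det([9 4 7 -9; -9 -2 -4 6; -7 -9 -2 9; -4 -6 5 -5]) = -1612
det = (-1)·(-5)·(-1612) = -8060

The determinant is -8060.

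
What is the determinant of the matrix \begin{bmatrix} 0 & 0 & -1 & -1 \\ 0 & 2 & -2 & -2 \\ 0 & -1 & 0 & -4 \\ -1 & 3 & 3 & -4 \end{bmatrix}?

The determinant is -8.

Expand along column 1 (it has 3 zeros):
  − (-1) · M_41   where M_41 = det([0 -1 -1; 2 -2 -2; -1 0 -4]) = -8
det = (-1)·(-1)·(-8) = -8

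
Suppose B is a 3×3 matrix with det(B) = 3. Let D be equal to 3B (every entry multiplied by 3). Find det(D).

|D| = 81

For a 3×3 matrix, det(3B) = 3^3·det(B) = 27·det(B).
det(D) = (27)·(3) = 81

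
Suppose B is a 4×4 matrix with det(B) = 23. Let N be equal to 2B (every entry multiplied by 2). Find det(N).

For a 4×4 matrix, det(2B) = 2^4·det(B) = 16·det(B).
det(N) = (16)·(23) = 368

368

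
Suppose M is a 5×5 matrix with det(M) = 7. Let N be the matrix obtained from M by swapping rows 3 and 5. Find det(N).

-7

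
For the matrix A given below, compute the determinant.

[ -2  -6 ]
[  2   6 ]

det(A) = (-2)·6 − (-6)·2 = -12 − (-12) = 0

det(A) = 0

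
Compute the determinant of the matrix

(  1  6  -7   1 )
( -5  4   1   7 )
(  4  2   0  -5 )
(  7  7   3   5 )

The determinant is 2826.

Expand along row 3 (it has 1 zero):
  + (4) · M_31   where M_31 = det([6 -7 1; 4 1 7; 7 3 5]) = -294
  − (2) · M_32   where M_32 = det([1 -7 1; -5 1 7; 7 3 5]) = -556
  − (-5) · M_34   where M_34 = det([1 6 -7; -5 4 1; 7 7 3]) = 578
det = (+1)·(4)·(-294) + (-1)·(2)·(-556) + (-1)·(-5)·(578) = 2826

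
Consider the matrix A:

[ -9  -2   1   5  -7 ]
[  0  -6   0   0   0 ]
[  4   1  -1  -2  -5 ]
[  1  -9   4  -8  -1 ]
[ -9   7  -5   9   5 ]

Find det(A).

The determinant is 14364.

Expand along row 2 (it has 4 zeros):
  + (-6) · M_22   where M_22 = det([-9 1 5 -7; 4 -1 -2 -5; 1 4 -8 -1; -9 -5 9 5]) = -2394
det = (+1)·(-6)·(-2394) = 14364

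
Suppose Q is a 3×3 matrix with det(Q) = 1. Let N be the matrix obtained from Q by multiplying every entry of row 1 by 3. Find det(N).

Scaling one row by 3 multiplies the determinant by 3.
det(N) = (3)·(1) = 3

|N| = 3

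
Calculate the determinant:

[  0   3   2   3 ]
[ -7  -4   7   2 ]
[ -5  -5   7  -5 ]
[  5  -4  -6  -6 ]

Expand along row 1 (it has 1 zero):
  − (3) · M_12   where M_12 = det([-7 7 2; -5 7 -5; 5 -6 -6]) = 109
  + (2) · M_13   where M_13 = det([-7 -4 2; -5 -5 -5; 5 -4 -6]) = 240
  − (3) · M_14   where M_14 = det([-7 -4 7; -5 -5 7; 5 -4 -6]) = -111
det = (-1)·(3)·(109) + (+1)·(2)·(240) + (-1)·(3)·(-111) = 486

486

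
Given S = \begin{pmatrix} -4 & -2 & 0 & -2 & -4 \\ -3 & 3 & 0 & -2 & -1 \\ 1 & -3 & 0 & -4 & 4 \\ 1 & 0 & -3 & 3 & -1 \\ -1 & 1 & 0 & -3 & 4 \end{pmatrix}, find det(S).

Expand along column 3 (it has 4 zeros):
  − (-3) · M_43   where M_43 = det([-4 -2 -2 -4; -3 3 -2 -1; 1 -3 -4 4; -1 1 -3 4]) = 190
det = (-1)·(-3)·(190) = 570

The determinant is 570.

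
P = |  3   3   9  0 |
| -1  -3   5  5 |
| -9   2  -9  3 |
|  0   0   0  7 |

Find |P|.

|P| = -2604

Expand along row 4 (it has 3 zeros):
  + (7) · M_44   where M_44 = det([3 3 9; -1 -3 5; -9 2 -9]) = -372
det = (+1)·(7)·(-372) = -2604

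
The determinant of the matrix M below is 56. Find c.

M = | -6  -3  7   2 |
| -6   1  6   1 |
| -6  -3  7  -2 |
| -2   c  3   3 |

Expanding along the row containing c, det(M) is linear in c: det(M) = (-24)·c + (-88).
Set (-24)·c + (-88) = 56  ⇒  (-24)·c = 144  ⇒  c = -6.

-6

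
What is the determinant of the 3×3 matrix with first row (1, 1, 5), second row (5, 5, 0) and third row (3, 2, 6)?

Expand along column 3:
  + 5 · |5 5; 3 2| = 5·(10 − 15) = -25
  + 6 · |1 1; 5 5| = 6·(5 − 5) = 0
Sum: (-25) + (0) = -25

-25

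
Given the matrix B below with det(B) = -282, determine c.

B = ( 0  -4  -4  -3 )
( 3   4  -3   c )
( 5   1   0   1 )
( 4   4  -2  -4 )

c = -3

Expanding along the column containing c, det(B) is linear in c: det(B) = (-104)·c + (-594).
Set (-104)·c + (-594) = -282  ⇒  (-104)·c = 312  ⇒  c = -3.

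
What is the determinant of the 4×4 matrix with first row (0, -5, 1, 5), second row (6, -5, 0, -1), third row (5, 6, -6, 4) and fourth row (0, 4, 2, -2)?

-1498

Expand along column 1 (it has 2 zeros):
  − (6) · M_21   where M_21 = det([-5 1 5; 6 -6 4; 4 2 -2]) = 188
  + (5) · M_31   where M_31 = det([-5 1 5; -5 0 -1; 4 2 -2]) = -74
det = (-1)·(6)·(188) + (+1)·(5)·(-74) = -1498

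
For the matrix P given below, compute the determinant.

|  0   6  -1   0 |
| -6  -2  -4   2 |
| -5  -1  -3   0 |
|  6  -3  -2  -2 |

Expand along row 1 (it has 2 zeros):
  − (6) · M_12   where M_12 = det([-6 -4 2; -5 -3 0; 6 -2 -2]) = 60
  + (-1) · M_13   where M_13 = det([-6 -2 2; -5 -1 0; 6 -3 -2]) = 50
det = (-1)·(6)·(60) + (+1)·(-1)·(50) = -410

The determinant is -410.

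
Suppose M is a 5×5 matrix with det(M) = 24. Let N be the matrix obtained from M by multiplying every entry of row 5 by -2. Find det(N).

Scaling one row by -2 multiplies the determinant by -2.
det(N) = (-2)·(24) = -48

-48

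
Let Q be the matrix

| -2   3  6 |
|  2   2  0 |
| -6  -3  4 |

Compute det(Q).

-4

Expand along row 2:
  − 2 · |3 6; -3 4| = −2·(12 − (-18)) = -60
  + 2 · |-2 6; -6 4| = 2·(-8 − (-36)) = 56
Sum: (-60) + (56) = -4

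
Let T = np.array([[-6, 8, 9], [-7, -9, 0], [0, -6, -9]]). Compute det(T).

Expand along row 2:
  − (-7) · |8 9; -6 -9| = −(-7)·(-72 − (-54)) = -126
  + (-9) · |-6 9; 0 -9| = (-9)·(54 − 0) = -486
Sum: (-126) + (-486) = -612

det(T) = -612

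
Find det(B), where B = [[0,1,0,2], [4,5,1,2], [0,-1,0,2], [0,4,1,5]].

16

Expand along column 1 (it has 3 zeros):
  − (4) · M_21   where M_21 = det([1 0 2; -1 0 2; 4 1 5]) = -4
det = (-1)·(4)·(-4) = 16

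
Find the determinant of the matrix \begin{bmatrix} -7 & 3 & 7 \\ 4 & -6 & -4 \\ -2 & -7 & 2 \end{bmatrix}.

Expand along column 1:
  + (-7) · |-6 -4; -7 2| = (-7)·(-12 − 28) = 280
  − 4 · |3 7; -7 2| = −4·(6 − (-49)) = -220
  + (-2) · |3 7; -6 -4| = (-2)·(-12 − (-42)) = -60
Sum: (280) + (-220) + (-60) = 0

0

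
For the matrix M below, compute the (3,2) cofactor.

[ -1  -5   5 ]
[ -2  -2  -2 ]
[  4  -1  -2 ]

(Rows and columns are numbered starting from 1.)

-12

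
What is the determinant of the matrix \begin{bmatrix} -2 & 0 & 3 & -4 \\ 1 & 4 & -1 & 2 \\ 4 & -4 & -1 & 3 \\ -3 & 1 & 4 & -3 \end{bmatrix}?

Expand along row 1 (it has 1 zero):
  + (-2) · M_11   where M_11 = det([4 -1 2; -4 -1 3; 1 4 -3]) = -57
  + (3) · M_13   where M_13 = det([1 4 2; 4 -4 3; -3 1 -3]) = 5
  − (-4) · M_14   where M_14 = det([1 4 -1; 4 -4 -1; -3 1 4]) = -59
det = (+1)·(-2)·(-57) + (+1)·(3)·(5) + (-1)·(-4)·(-59) = -107

-107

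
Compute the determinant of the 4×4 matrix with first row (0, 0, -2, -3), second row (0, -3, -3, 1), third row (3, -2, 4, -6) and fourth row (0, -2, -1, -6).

Expand along column 1 (it has 3 zeros):
  + (3) · M_31   where M_31 = det([0 -2 -3; -3 -3 1; -2 -1 -6]) = 49
det = (+1)·(3)·(49) = 147

147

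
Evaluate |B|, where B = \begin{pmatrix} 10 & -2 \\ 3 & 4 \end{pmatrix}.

det(B) = 10·4 − (-2)·3 = 40 − (-6) = 46

46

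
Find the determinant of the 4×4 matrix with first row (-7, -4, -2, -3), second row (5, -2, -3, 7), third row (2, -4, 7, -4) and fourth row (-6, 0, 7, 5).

6058

Expand along row 4 (it has 1 zero):
  − (-6) · M_41   where M_41 = det([-4 -2 -3; -2 -3 7; -4 7 -4]) = 298
  − (7) · M_43   where M_43 = det([-7 -4 -3; 5 -2 7; 2 -4 -4]) = -340
  + (5) · M_44   where M_44 = det([-7 -4 -2; 5 -2 -3; 2 -4 7]) = 378
det = (-1)·(-6)·(298) + (-1)·(7)·(-340) + (+1)·(5)·(378) = 6058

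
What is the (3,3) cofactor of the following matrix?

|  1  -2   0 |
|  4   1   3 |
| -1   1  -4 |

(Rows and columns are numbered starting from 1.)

9

Delete row 3 and column 3; the remaining 2×2 submatrix is [1 -2; 4 1].
Its determinant is 1·1 − (-2)·4 = 9.
The cofactor carries sign (−1)^(3+3) = +1, so C_{3,3} = +(9) = 9.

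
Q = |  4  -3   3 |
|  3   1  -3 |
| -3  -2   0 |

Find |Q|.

|Q| = -60

Expand along row 3:
  + (-3) · |-3 3; 1 -3| = (-3)·(9 − 3) = -18
  − (-2) · |4 3; 3 -3| = −(-2)·(-12 − 9) = -42
Sum: (-18) + (-42) = -60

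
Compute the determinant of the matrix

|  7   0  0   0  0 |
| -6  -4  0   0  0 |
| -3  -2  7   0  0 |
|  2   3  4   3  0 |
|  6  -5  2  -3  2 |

The matrix is lower triangular, so the determinant is the product of the diagonal entries:
det = (7) · (-4) · (7) · (3) · (2) = -1176

-1176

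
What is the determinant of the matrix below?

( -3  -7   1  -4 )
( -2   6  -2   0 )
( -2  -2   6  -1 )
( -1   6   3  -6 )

Expand along row 2 (it has 1 zero):
  − (-2) · M_21   where M_21 = det([-7 1 -4; -2 6 -1; 6 3 -6]) = 381
  + (6) · M_22   where M_22 = det([-3 1 -4; -2 6 -1; -1 3 -6]) = 88
  − (-2) · M_23   where M_23 = det([-3 -7 -4; -2 -2 -1; -1 6 -6]) = 79
det = (-1)·(-2)·(381) + (+1)·(6)·(88) + (-1)·(-2)·(79) = 1448

1448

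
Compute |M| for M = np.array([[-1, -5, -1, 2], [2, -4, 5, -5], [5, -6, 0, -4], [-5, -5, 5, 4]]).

|M| = -432

Expand along row 3 (it has 1 zero):
  + (5) · M_31   where M_31 = det([-5 -1 2; -4 5 -5; -5 5 4]) = -256
  − (-6) · M_32   where M_32 = det([-1 -1 2; 2 5 -5; -5 5 4]) = 8
  − (-4) · M_34   where M_34 = det([-1 -5 -1; 2 -4 5; -5 -5 5]) = 200
det = (+1)·(5)·(-256) + (-1)·(-6)·(8) + (-1)·(-4)·(200) = -432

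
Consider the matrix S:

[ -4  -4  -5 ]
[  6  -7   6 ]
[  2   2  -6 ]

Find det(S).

-442

Expand along row 1:
  + (-4) · |-7 6; 2 -6| = (-4)·(42 − 12) = -120
  − (-4) · |6 6; 2 -6| = −(-4)·(-36 − 12) = -192
  + (-5) · |6 -7; 2 2| = (-5)·(12 − (-14)) = -130
Sum: (-120) + (-192) + (-130) = -442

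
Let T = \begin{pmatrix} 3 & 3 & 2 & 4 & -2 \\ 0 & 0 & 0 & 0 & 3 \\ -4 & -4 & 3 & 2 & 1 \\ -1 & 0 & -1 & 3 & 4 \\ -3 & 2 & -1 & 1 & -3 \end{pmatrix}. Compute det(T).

Expand along row 2 (it has 4 zeros):
  − (3) · M_25   where M_25 = det([3 3 2 4; -4 -4 3 2; -1 0 -1 3; -3 2 -1 1]) = 342
det = (-1)·(3)·(342) = -1026

det(T) = -1026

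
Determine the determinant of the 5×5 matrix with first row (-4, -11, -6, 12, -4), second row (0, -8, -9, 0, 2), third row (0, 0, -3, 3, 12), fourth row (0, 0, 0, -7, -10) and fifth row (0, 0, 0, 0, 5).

3360

The matrix is upper triangular, so the determinant is the product of the diagonal entries:
det = (-4) · (-8) · (-3) · (-7) · (5) = 3360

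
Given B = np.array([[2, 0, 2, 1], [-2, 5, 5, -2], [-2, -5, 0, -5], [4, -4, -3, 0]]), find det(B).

Expand along row 1 (it has 1 zero):
  + (2) · M_11   where M_11 = det([5 5 -2; -5 0 -5; -4 -3 0]) = -5
  + (2) · M_13   where M_13 = det([-2 5 -2; -2 -5 -5; 4 -4 0]) = -116
  − (1) · M_14   where M_14 = det([-2 5 5; -2 -5 0; 4 -4 -3]) = 80
det = (+1)·(2)·(-5) + (+1)·(2)·(-116) + (-1)·(1)·(80) = -322

-322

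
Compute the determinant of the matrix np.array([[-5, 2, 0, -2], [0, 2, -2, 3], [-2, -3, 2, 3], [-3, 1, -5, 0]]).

-467

Expand along row 1 (it has 1 zero):
  + (-5) · M_11   where M_11 = det([2 -2 3; -3 2 3; 1 -5 0]) = 63
  − (2) · M_12   where M_12 = det([0 -2 3; -2 2 3; -3 -5 0]) = 66
  − (-2) · M_14   where M_14 = det([0 2 -2; -2 -3 2; -3 1 -5]) = -10
det = (+1)·(-5)·(63) + (-1)·(2)·(66) + (-1)·(-2)·(-10) = -467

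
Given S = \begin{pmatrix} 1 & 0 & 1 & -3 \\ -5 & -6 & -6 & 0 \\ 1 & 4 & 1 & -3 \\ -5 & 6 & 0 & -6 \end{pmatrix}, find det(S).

Expand along row 1 (it has 1 zero):
  + (1) · M_11   where M_11 = det([-6 -6 0; 4 1 -3; 6 0 -6]) = 0
  + (1) · M_13   where M_13 = det([-5 -6 0; 1 4 -3; -5 6 -6]) = -96
  − (-3) · M_14   where M_14 = det([-5 -6 -6; 1 4 1; -5 6 0]) = -96
det = (+1)·(1)·(0) + (+1)·(1)·(-96) + (-1)·(-3)·(-96) = -384

|S| = -384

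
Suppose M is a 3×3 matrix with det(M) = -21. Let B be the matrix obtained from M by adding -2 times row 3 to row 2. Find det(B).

Adding a multiple of one row to another leaves the determinant unchanged.
det(B) = (1)·(-21) = -21

|B| = -21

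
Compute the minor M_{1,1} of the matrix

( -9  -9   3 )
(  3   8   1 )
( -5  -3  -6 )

Delete row 1 and column 1; the remaining 2×2 submatrix is [8 1; -3 -6].
Its determinant is 8·(-6) − 1·(-3) = -45.

-45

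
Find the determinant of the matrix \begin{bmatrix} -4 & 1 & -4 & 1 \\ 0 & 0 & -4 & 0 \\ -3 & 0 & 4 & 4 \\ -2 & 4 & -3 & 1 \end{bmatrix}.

The determinant is 188.

Expand along row 2 (it has 3 zeros):
  − (-4) · M_23   where M_23 = det([-4 1 1; -3 0 4; -2 4 1]) = 47
det = (-1)·(-4)·(47) = 188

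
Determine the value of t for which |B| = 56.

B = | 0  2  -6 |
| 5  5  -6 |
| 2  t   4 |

Expanding along the column containing t, det(B) is linear in t: det(B) = (-30)·t + (-4).
Set (-30)·t + (-4) = 56  ⇒  (-30)·t = 60  ⇒  t = -2.

-2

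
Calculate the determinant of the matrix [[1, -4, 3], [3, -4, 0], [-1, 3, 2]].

Expand along row 2:
  − 3 · |-4 3; 3 2| = −3·(-8 − 9) = 51
  + (-4) · |1 3; -1 2| = (-4)·(2 − (-3)) = -20
Sum: (51) + (-20) = 31

The determinant is 31.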